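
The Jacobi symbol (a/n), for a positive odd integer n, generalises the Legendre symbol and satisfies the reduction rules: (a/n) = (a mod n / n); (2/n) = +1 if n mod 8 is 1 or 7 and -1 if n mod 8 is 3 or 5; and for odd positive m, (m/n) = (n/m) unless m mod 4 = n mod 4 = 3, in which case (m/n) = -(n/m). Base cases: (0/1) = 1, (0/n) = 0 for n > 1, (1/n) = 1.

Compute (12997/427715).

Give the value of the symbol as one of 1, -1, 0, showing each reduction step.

-1

flip (12997/427715) -> (427715/12997): both odd, 12997 mod 4 = 1, 427715 mod 4 = 3, so the flip contributes +1; sign now +1
(427715/12997): 427715 mod 12997 = 11811, so (427715/12997) = (11811/12997)
flip (11811/12997) -> (12997/11811): both odd, 11811 mod 4 = 3, 12997 mod 4 = 1, so the flip contributes +1; sign now +1
(12997/11811): 12997 mod 11811 = 1186, so (12997/11811) = (1186/11811)
factor out 2^1: 1186 = 2^1·593; with 11811 mod 8 = 3, (2/11811) = -1; sign now -1; continue with (593/11811)
flip (593/11811) -> (11811/593): both odd, 593 mod 4 = 1, 11811 mod 4 = 3, so the flip contributes +1; sign now -1
(11811/593): 11811 mod 593 = 544, so (11811/593) = (544/593)
factor out 2^5: 544 = 2^5·17; with 593 mod 8 = 1, (2/593) = +1; sign now -1; continue with (17/593)
flip (17/593) -> (593/17): both odd, 17 mod 4 = 1, 593 mod 4 = 1, so the flip contributes +1; sign now -1
(593/17): 593 mod 17 = 15, so (593/17) = (15/17)
flip (15/17) -> (17/15): both odd, 15 mod 4 = 3, 17 mod 4 = 1, so the flip contributes +1; sign now -1
(17/15): 17 mod 15 = 2, so (17/15) = (2/15)
factor out 2^1: 2 = 2^1·1; with 15 mod 8 = 7, (2/15) = +1; sign now -1; continue with (1/15)
reached (1/15) = 1, so the symbol is -1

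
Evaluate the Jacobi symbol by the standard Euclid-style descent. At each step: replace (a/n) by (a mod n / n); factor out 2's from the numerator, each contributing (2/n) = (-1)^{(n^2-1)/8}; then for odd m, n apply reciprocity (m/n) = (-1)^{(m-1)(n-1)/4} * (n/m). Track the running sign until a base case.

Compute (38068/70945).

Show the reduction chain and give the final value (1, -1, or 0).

38068 = 2^2·9517; (2/70945) = +1 since 70945 mod 8 = 1, so (38068/70945) = (+1)^2·(9517/70945); sign now +1
reciprocity: (9517/70945) = +1·(70945/9517) since 9517 mod 4 = 1, 70945 mod 4 = 1; sign now +1
(70945/9517) = (4326/9517)   [reduce mod 9517]
4326 = 2^1·2163; (2/9517) = -1 since 9517 mod 8 = 5, so (4326/9517) = (-1)^1·(2163/9517); sign now -1
reciprocity: (2163/9517) = +1·(9517/2163) since 2163 mod 4 = 3, 9517 mod 4 = 1; sign now -1
(9517/2163) = (865/2163)   [reduce mod 2163]
reciprocity: (865/2163) = +1·(2163/865) since 865 mod 4 = 1, 2163 mod 4 = 3; sign now -1
(2163/865) = (433/865)   [reduce mod 865]
reciprocity: (433/865) = +1·(865/433) since 433 mod 4 = 1, 865 mod 4 = 1; sign now -1
(865/433) = (432/433)   [reduce mod 433]
432 = 2^4·27; (2/433) = +1 since 433 mod 8 = 1, so (432/433) = (+1)^4·(27/433); sign now -1
reciprocity: (27/433) = +1·(433/27) since 27 mod 4 = 3, 433 mod 4 = 1; sign now -1
(433/27) = (1/27)   [reduce mod 27]
(1/27) = 1; final value = sign = -1

-1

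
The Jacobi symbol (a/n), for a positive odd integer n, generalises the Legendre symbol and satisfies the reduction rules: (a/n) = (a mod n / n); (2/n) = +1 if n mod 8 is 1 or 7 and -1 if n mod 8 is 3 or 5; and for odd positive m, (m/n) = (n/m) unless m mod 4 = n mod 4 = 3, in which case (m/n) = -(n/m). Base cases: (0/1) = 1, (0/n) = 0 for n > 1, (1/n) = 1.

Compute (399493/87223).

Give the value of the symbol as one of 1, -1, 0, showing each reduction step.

(399493/87223) = (50601/87223)   [reduce mod 87223]
reciprocity: (50601/87223) = +1·(87223/50601) since 50601 mod 4 = 1, 87223 mod 4 = 3; sign now +1
(87223/50601) = (36622/50601)   [reduce mod 50601]
36622 = 2^1·18311; (2/50601) = +1 since 50601 mod 8 = 1, so (36622/50601) = (+1)^1·(18311/50601); sign now +1
reciprocity: (18311/50601) = +1·(50601/18311) since 18311 mod 4 = 3, 50601 mod 4 = 1; sign now +1
(50601/18311) = (13979/18311)   [reduce mod 18311]
reciprocity: (13979/18311) = -1·(18311/13979) since 13979 mod 4 = 3, 18311 mod 4 = 3; sign now -1
(18311/13979) = (4332/13979)   [reduce mod 13979]
4332 = 2^2·1083; (2/13979) = -1 since 13979 mod 8 = 3, so (4332/13979) = (-1)^2·(1083/13979); sign now -1
reciprocity: (1083/13979) = -1·(13979/1083) since 1083 mod 4 = 3, 13979 mod 4 = 3; sign now +1
(13979/1083) = (983/1083)   [reduce mod 1083]
reciprocity: (983/1083) = -1·(1083/983) since 983 mod 4 = 3, 1083 mod 4 = 3; sign now -1
(1083/983) = (100/983)   [reduce mod 983]
100 = 2^2·25; (2/983) = +1 since 983 mod 8 = 7, so (100/983) = (+1)^2·(25/983); sign now -1
reciprocity: (25/983) = +1·(983/25) since 25 mod 4 = 1, 983 mod 4 = 3; sign now -1
(983/25) = (8/25)   [reduce mod 25]
8 = 2^3·1; (2/25) = +1 since 25 mod 8 = 1, so (8/25) = (+1)^3·(1/25); sign now -1
(1/25) = 1; final value = sign = -1

-1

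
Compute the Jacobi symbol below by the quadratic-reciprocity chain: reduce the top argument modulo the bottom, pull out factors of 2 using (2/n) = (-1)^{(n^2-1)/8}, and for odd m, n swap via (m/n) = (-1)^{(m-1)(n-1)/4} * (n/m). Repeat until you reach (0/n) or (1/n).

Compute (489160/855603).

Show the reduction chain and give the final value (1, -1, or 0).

0

489160 = 2^3·61145; (2/855603) = -1 since 855603 mod 8 = 3, so (489160/855603) = (-1)^3·(61145/855603); sign now -1
reciprocity: (61145/855603) = +1·(855603/61145) since 61145 mod 4 = 1, 855603 mod 4 = 3; sign now -1
(855603/61145) = (60718/61145)   [reduce mod 61145]
60718 = 2^1·30359; (2/61145) = +1 since 61145 mod 8 = 1, so (60718/61145) = (+1)^1·(30359/61145); sign now -1
reciprocity: (30359/61145) = +1·(61145/30359) since 30359 mod 4 = 3, 61145 mod 4 = 1; sign now -1
(61145/30359) = (427/30359)   [reduce mod 30359]
reciprocity: (427/30359) = -1·(30359/427) since 427 mod 4 = 3, 30359 mod 4 = 3; sign now +1
(30359/427) = (42/427)   [reduce mod 427]
42 = 2^1·21; (2/427) = -1 since 427 mod 8 = 3, so (42/427) = (-1)^1·(21/427); sign now -1
reciprocity: (21/427) = +1·(427/21) since 21 mod 4 = 1, 427 mod 4 = 3; sign now -1
(427/21) = (7/21)   [reduce mod 21]
reciprocity: (7/21) = +1·(21/7) since 7 mod 4 = 3, 21 mod 4 = 1; sign now -1
(21/7) = (0/7)   [reduce mod 7]
(0/7) = 0   [gcd(a, n) > 1]; final value = 0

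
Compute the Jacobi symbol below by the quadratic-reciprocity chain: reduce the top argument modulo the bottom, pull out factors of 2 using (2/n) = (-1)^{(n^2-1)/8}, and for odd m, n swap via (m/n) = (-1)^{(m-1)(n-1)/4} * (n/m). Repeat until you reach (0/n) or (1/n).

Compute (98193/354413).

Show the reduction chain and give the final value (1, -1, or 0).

flip (98193/354413) -> (354413/98193): both odd, 98193 mod 4 = 1, 354413 mod 4 = 1, so the flip contributes +1; sign now +1
(354413/98193): 354413 mod 98193 = 59834, so (354413/98193) = (59834/98193)
factor out 2^1: 59834 = 2^1·29917; with 98193 mod 8 = 1, (2/98193) = +1; sign now +1; continue with (29917/98193)
flip (29917/98193) -> (98193/29917): both odd, 29917 mod 4 = 1, 98193 mod 4 = 1, so the flip contributes +1; sign now +1
(98193/29917): 98193 mod 29917 = 8442, so (98193/29917) = (8442/29917)
factor out 2^1: 8442 = 2^1·4221; with 29917 mod 8 = 5, (2/29917) = -1; sign now -1; continue with (4221/29917)
flip (4221/29917) -> (29917/4221): both odd, 4221 mod 4 = 1, 29917 mod 4 = 1, so the flip contributes +1; sign now -1
(29917/4221): 29917 mod 4221 = 370, so (29917/4221) = (370/4221)
factor out 2^1: 370 = 2^1·185; with 4221 mod 8 = 5, (2/4221) = -1; sign now +1; continue with (185/4221)
flip (185/4221) -> (4221/185): both odd, 185 mod 4 = 1, 4221 mod 4 = 1, so the flip contributes +1; sign now +1
(4221/185): 4221 mod 185 = 151, so (4221/185) = (151/185)
flip (151/185) -> (185/151): both odd, 151 mod 4 = 3, 185 mod 4 = 1, so the flip contributes +1; sign now +1
(185/151): 185 mod 151 = 34, so (185/151) = (34/151)
factor out 2^1: 34 = 2^1·17; with 151 mod 8 = 7, (2/151) = +1; sign now +1; continue with (17/151)
flip (17/151) -> (151/17): both odd, 17 mod 4 = 1, 151 mod 4 = 3, so the flip contributes +1; sign now +1
(151/17): 151 mod 17 = 15, so (151/17) = (15/17)
flip (15/17) -> (17/15): both odd, 15 mod 4 = 3, 17 mod 4 = 1, so the flip contributes +1; sign now +1
(17/15): 17 mod 15 = 2, so (17/15) = (2/15)
factor out 2^1: 2 = 2^1·1; with 15 mod 8 = 7, (2/15) = +1; sign now +1; continue with (1/15)
reached (1/15) = 1, so the symbol is +1

1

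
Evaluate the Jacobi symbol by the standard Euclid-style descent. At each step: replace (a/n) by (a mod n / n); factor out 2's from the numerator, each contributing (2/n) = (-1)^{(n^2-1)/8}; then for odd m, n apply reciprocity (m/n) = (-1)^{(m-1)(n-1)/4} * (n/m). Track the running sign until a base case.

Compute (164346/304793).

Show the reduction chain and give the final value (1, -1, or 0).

1

164346 = 2^1·82173; (2/304793) = +1 since 304793 mod 8 = 1, so (164346/304793) = (+1)^1·(82173/304793); sign now +1
reciprocity: (82173/304793) = +1·(304793/82173) since 82173 mod 4 = 1, 304793 mod 4 = 1; sign now +1
(304793/82173) = (58274/82173)   [reduce mod 82173]
58274 = 2^1·29137; (2/82173) = -1 since 82173 mod 8 = 5, so (58274/82173) = (-1)^1·(29137/82173); sign now -1
reciprocity: (29137/82173) = +1·(82173/29137) since 29137 mod 4 = 1, 82173 mod 4 = 1; sign now -1
(82173/29137) = (23899/29137)   [reduce mod 29137]
reciprocity: (23899/29137) = +1·(29137/23899) since 23899 mod 4 = 3, 29137 mod 4 = 1; sign now -1
(29137/23899) = (5238/23899)   [reduce mod 23899]
5238 = 2^1·2619; (2/23899) = -1 since 23899 mod 8 = 3, so (5238/23899) = (-1)^1·(2619/23899); sign now +1
reciprocity: (2619/23899) = -1·(23899/2619) since 2619 mod 4 = 3, 23899 mod 4 = 3; sign now -1
(23899/2619) = (328/2619)   [reduce mod 2619]
328 = 2^3·41; (2/2619) = -1 since 2619 mod 8 = 3, so (328/2619) = (-1)^3·(41/2619); sign now +1
reciprocity: (41/2619) = +1·(2619/41) since 41 mod 4 = 1, 2619 mod 4 = 3; sign now +1
(2619/41) = (36/41)   [reduce mod 41]
36 = 2^2·9; (2/41) = +1 since 41 mod 8 = 1, so (36/41) = (+1)^2·(9/41); sign now +1
reciprocity: (9/41) = +1·(41/9) since 9 mod 4 = 1, 41 mod 4 = 1; sign now +1
(41/9) = (5/9)   [reduce mod 9]
reciprocity: (5/9) = +1·(9/5) since 5 mod 4 = 1, 9 mod 4 = 1; sign now +1
(9/5) = (4/5)   [reduce mod 5]
4 = 2^2·1; (2/5) = -1 since 5 mod 8 = 5, so (4/5) = (-1)^2·(1/5); sign now +1
(1/5) = 1; final value = sign = +1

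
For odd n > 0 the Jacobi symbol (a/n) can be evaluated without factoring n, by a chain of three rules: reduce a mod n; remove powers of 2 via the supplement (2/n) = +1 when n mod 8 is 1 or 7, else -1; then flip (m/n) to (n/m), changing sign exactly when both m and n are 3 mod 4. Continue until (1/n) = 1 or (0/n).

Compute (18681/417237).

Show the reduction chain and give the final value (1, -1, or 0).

0

reciprocity: (18681/417237) = +1·(417237/18681) since 18681 mod 4 = 1, 417237 mod 4 = 1; sign now +1
(417237/18681) = (6255/18681)   [reduce mod 18681]
reciprocity: (6255/18681) = +1·(18681/6255) since 6255 mod 4 = 3, 18681 mod 4 = 1; sign now +1
(18681/6255) = (6171/6255)   [reduce mod 6255]
reciprocity: (6171/6255) = -1·(6255/6171) since 6171 mod 4 = 3, 6255 mod 4 = 3; sign now -1
(6255/6171) = (84/6171)   [reduce mod 6171]
84 = 2^2·21; (2/6171) = -1 since 6171 mod 8 = 3, so (84/6171) = (-1)^2·(21/6171); sign now -1
reciprocity: (21/6171) = +1·(6171/21) since 21 mod 4 = 1, 6171 mod 4 = 3; sign now -1
(6171/21) = (18/21)   [reduce mod 21]
18 = 2^1·9; (2/21) = -1 since 21 mod 8 = 5, so (18/21) = (-1)^1·(9/21); sign now +1
reciprocity: (9/21) = +1·(21/9) since 9 mod 4 = 1, 21 mod 4 = 1; sign now +1
(21/9) = (3/9)   [reduce mod 9]
reciprocity: (3/9) = +1·(9/3) since 3 mod 4 = 3, 9 mod 4 = 1; sign now +1
(9/3) = (0/3)   [reduce mod 3]
(0/3) = 0   [gcd(a, n) > 1]; final value = 0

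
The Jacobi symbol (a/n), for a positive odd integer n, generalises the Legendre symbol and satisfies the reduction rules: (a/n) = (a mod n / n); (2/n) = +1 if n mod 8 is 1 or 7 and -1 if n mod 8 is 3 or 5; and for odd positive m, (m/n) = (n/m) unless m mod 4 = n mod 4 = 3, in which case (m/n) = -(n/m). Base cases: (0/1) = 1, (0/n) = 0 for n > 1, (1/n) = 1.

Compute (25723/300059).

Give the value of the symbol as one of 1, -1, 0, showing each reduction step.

reciprocity: (25723/300059) = -1·(300059/25723) since 25723 mod 4 = 3, 300059 mod 4 = 3; sign now -1
(300059/25723) = (17106/25723)   [reduce mod 25723]
17106 = 2^1·8553; (2/25723) = -1 since 25723 mod 8 = 3, so (17106/25723) = (-1)^1·(8553/25723); sign now +1
reciprocity: (8553/25723) = +1·(25723/8553) since 8553 mod 4 = 1, 25723 mod 4 = 3; sign now +1
(25723/8553) = (64/8553)   [reduce mod 8553]
64 = 2^6·1; (2/8553) = +1 since 8553 mod 8 = 1, so (64/8553) = (+1)^6·(1/8553); sign now +1
(1/8553) = 1; final value = sign = +1

1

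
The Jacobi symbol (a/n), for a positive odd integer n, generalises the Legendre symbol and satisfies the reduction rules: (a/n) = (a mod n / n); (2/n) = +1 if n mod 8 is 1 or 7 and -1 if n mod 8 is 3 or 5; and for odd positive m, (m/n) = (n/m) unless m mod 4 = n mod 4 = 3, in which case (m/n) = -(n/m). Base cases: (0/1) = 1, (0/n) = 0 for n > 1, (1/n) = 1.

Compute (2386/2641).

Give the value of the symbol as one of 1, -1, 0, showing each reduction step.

-1

factor out 2^1: 2386 = 2^1·1193; with 2641 mod 8 = 1, (2/2641) = +1; sign now +1; continue with (1193/2641)
flip (1193/2641) -> (2641/1193): both odd, 1193 mod 4 = 1, 2641 mod 4 = 1, so the flip contributes +1; sign now +1
(2641/1193): 2641 mod 1193 = 255, so (2641/1193) = (255/1193)
flip (255/1193) -> (1193/255): both odd, 255 mod 4 = 3, 1193 mod 4 = 1, so the flip contributes +1; sign now +1
(1193/255): 1193 mod 255 = 173, so (1193/255) = (173/255)
flip (173/255) -> (255/173): both odd, 173 mod 4 = 1, 255 mod 4 = 3, so the flip contributes +1; sign now +1
(255/173): 255 mod 173 = 82, so (255/173) = (82/173)
factor out 2^1: 82 = 2^1·41; with 173 mod 8 = 5, (2/173) = -1; sign now -1; continue with (41/173)
flip (41/173) -> (173/41): both odd, 41 mod 4 = 1, 173 mod 4 = 1, so the flip contributes +1; sign now -1
(173/41): 173 mod 41 = 9, so (173/41) = (9/41)
flip (9/41) -> (41/9): both odd, 9 mod 4 = 1, 41 mod 4 = 1, so the flip contributes +1; sign now -1
(41/9): 41 mod 9 = 5, so (41/9) = (5/9)
flip (5/9) -> (9/5): both odd, 5 mod 4 = 1, 9 mod 4 = 1, so the flip contributes +1; sign now -1
(9/5): 9 mod 5 = 4, so (9/5) = (4/5)
factor out 2^2: 4 = 2^2·1; with 5 mod 8 = 5, (2/5) = -1; sign now -1; continue with (1/5)
reached (1/5) = 1, so the symbol is -1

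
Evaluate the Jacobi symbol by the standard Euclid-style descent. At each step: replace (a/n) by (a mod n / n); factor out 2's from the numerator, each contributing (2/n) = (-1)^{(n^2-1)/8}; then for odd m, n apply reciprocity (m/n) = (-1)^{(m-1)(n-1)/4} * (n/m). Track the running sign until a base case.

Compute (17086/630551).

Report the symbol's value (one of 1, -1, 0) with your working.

-1

17086 = 2^1·8543; (2/630551) = +1 since 630551 mod 8 = 7, so (17086/630551) = (+1)^1·(8543/630551); sign now +1
reciprocity: (8543/630551) = -1·(630551/8543) since 8543 mod 4 = 3, 630551 mod 4 = 3; sign now -1
(630551/8543) = (6912/8543)   [reduce mod 8543]
6912 = 2^8·27; (2/8543) = +1 since 8543 mod 8 = 7, so (6912/8543) = (+1)^8·(27/8543); sign now -1
reciprocity: (27/8543) = -1·(8543/27) since 27 mod 4 = 3, 8543 mod 4 = 3; sign now +1
(8543/27) = (11/27)   [reduce mod 27]
reciprocity: (11/27) = -1·(27/11) since 11 mod 4 = 3, 27 mod 4 = 3; sign now -1
(27/11) = (5/11)   [reduce mod 11]
reciprocity: (5/11) = +1·(11/5) since 5 mod 4 = 1, 11 mod 4 = 3; sign now -1
(11/5) = (1/5)   [reduce mod 5]
(1/5) = 1; final value = sign = -1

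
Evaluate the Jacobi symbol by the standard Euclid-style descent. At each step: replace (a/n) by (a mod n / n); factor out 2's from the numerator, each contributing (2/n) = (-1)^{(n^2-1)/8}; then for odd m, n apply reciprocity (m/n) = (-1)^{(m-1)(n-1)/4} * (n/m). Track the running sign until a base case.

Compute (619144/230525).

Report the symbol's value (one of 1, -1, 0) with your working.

(619144/230525): 619144 mod 230525 = 158094, so (619144/230525) = (158094/230525)
factor out 2^1: 158094 = 2^1·79047; with 230525 mod 8 = 5, (2/230525) = -1; sign now -1; continue with (79047/230525)
flip (79047/230525) -> (230525/79047): both odd, 79047 mod 4 = 3, 230525 mod 4 = 1, so the flip contributes +1; sign now -1
(230525/79047): 230525 mod 79047 = 72431, so (230525/79047) = (72431/79047)
flip (72431/79047) -> (79047/72431): both odd, 72431 mod 4 = 3, 79047 mod 4 = 3, so the flip contributes -1; sign now +1
(79047/72431): 79047 mod 72431 = 6616, so (79047/72431) = (6616/72431)
factor out 2^3: 6616 = 2^3·827; with 72431 mod 8 = 7, (2/72431) = +1; sign now +1; continue with (827/72431)
flip (827/72431) -> (72431/827): both odd, 827 mod 4 = 3, 72431 mod 4 = 3, so the flip contributes -1; sign now -1
(72431/827): 72431 mod 827 = 482, so (72431/827) = (482/827)
factor out 2^1: 482 = 2^1·241; with 827 mod 8 = 3, (2/827) = -1; sign now +1; continue with (241/827)
flip (241/827) -> (827/241): both odd, 241 mod 4 = 1, 827 mod 4 = 3, so the flip contributes +1; sign now +1
(827/241): 827 mod 241 = 104, so (827/241) = (104/241)
factor out 2^3: 104 = 2^3·13; with 241 mod 8 = 1, (2/241) = +1; sign now +1; continue with (13/241)
flip (13/241) -> (241/13): both odd, 13 mod 4 = 1, 241 mod 4 = 1, so the flip contributes +1; sign now +1
(241/13): 241 mod 13 = 7, so (241/13) = (7/13)
flip (7/13) -> (13/7): both odd, 7 mod 4 = 3, 13 mod 4 = 1, so the flip contributes +1; sign now +1
(13/7): 13 mod 7 = 6, so (13/7) = (6/7)
factor out 2^1: 6 = 2^1·3; with 7 mod 8 = 7, (2/7) = +1; sign now +1; continue with (3/7)
flip (3/7) -> (7/3): both odd, 3 mod 4 = 3, 7 mod 4 = 3, so the flip contributes -1; sign now -1
(7/3): 7 mod 3 = 1, so (7/3) = (1/3)
reached (1/3) = 1, so the symbol is -1

-1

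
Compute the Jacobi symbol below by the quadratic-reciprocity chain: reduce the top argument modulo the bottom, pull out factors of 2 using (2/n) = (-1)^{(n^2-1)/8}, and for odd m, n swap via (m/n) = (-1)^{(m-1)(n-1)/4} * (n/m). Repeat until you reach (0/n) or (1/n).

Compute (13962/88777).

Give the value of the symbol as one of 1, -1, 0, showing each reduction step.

13962 = 2^1·6981; (2/88777) = +1 since 88777 mod 8 = 1, so (13962/88777) = (+1)^1·(6981/88777); sign now +1
reciprocity: (6981/88777) = +1·(88777/6981) since 6981 mod 4 = 1, 88777 mod 4 = 1; sign now +1
(88777/6981) = (5005/6981)   [reduce mod 6981]
reciprocity: (5005/6981) = +1·(6981/5005) since 5005 mod 4 = 1, 6981 mod 4 = 1; sign now +1
(6981/5005) = (1976/5005)   [reduce mod 5005]
1976 = 2^3·247; (2/5005) = -1 since 5005 mod 8 = 5, so (1976/5005) = (-1)^3·(247/5005); sign now -1
reciprocity: (247/5005) = +1·(5005/247) since 247 mod 4 = 3, 5005 mod 4 = 1; sign now -1
(5005/247) = (65/247)   [reduce mod 247]
reciprocity: (65/247) = +1·(247/65) since 65 mod 4 = 1, 247 mod 4 = 3; sign now -1
(247/65) = (52/65)   [reduce mod 65]
52 = 2^2·13; (2/65) = +1 since 65 mod 8 = 1, so (52/65) = (+1)^2·(13/65); sign now -1
reciprocity: (13/65) = +1·(65/13) since 13 mod 4 = 1, 65 mod 4 = 1; sign now -1
(65/13) = (0/13)   [reduce mod 13]
(0/13) = 0   [gcd(a, n) > 1]; final value = 0

0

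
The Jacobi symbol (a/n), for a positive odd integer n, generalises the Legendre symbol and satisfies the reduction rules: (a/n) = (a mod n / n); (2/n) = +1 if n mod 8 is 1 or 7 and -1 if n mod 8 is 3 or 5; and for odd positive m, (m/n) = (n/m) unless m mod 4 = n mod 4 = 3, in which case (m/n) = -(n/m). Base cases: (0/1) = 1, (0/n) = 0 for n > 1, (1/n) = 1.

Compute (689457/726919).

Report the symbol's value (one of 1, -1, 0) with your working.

reciprocity: (689457/726919) = +1·(726919/689457) since 689457 mod 4 = 1, 726919 mod 4 = 3; sign now +1
(726919/689457) = (37462/689457)   [reduce mod 689457]
37462 = 2^1·18731; (2/689457) = +1 since 689457 mod 8 = 1, so (37462/689457) = (+1)^1·(18731/689457); sign now +1
reciprocity: (18731/689457) = +1·(689457/18731) since 18731 mod 4 = 3, 689457 mod 4 = 1; sign now +1
(689457/18731) = (15141/18731)   [reduce mod 18731]
reciprocity: (15141/18731) = +1·(18731/15141) since 15141 mod 4 = 1, 18731 mod 4 = 3; sign now +1
(18731/15141) = (3590/15141)   [reduce mod 15141]
3590 = 2^1·1795; (2/15141) = -1 since 15141 mod 8 = 5, so (3590/15141) = (-1)^1·(1795/15141); sign now -1
reciprocity: (1795/15141) = +1·(15141/1795) since 1795 mod 4 = 3, 15141 mod 4 = 1; sign now -1
(15141/1795) = (781/1795)   [reduce mod 1795]
reciprocity: (781/1795) = +1·(1795/781) since 781 mod 4 = 1, 1795 mod 4 = 3; sign now -1
(1795/781) = (233/781)   [reduce mod 781]
reciprocity: (233/781) = +1·(781/233) since 233 mod 4 = 1, 781 mod 4 = 1; sign now -1
(781/233) = (82/233)   [reduce mod 233]
82 = 2^1·41; (2/233) = +1 since 233 mod 8 = 1, so (82/233) = (+1)^1·(41/233); sign now -1
reciprocity: (41/233) = +1·(233/41) since 41 mod 4 = 1, 233 mod 4 = 1; sign now -1
(233/41) = (28/41)   [reduce mod 41]
28 = 2^2·7; (2/41) = +1 since 41 mod 8 = 1, so (28/41) = (+1)^2·(7/41); sign now -1
reciprocity: (7/41) = +1·(41/7) since 7 mod 4 = 3, 41 mod 4 = 1; sign now -1
(41/7) = (6/7)   [reduce mod 7]
6 = 2^1·3; (2/7) = +1 since 7 mod 8 = 7, so (6/7) = (+1)^1·(3/7); sign now -1
reciprocity: (3/7) = -1·(7/3) since 3 mod 4 = 3, 7 mod 4 = 3; sign now +1
(7/3) = (1/3)   [reduce mod 3]
(1/3) = 1; final value = sign = +1

1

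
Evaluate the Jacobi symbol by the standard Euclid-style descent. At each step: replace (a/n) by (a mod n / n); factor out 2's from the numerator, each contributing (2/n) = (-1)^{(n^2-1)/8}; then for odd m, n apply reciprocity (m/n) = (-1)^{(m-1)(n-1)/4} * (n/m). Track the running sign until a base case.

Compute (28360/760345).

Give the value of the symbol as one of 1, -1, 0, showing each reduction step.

0

28360 = 2^3·3545; (2/760345) = +1 since 760345 mod 8 = 1, so (28360/760345) = (+1)^3·(3545/760345); sign now +1
reciprocity: (3545/760345) = +1·(760345/3545) since 3545 mod 4 = 1, 760345 mod 4 = 1; sign now +1
(760345/3545) = (1715/3545)   [reduce mod 3545]
reciprocity: (1715/3545) = +1·(3545/1715) since 1715 mod 4 = 3, 3545 mod 4 = 1; sign now +1
(3545/1715) = (115/1715)   [reduce mod 1715]
reciprocity: (115/1715) = -1·(1715/115) since 115 mod 4 = 3, 1715 mod 4 = 3; sign now -1
(1715/115) = (105/115)   [reduce mod 115]
reciprocity: (105/115) = +1·(115/105) since 105 mod 4 = 1, 115 mod 4 = 3; sign now -1
(115/105) = (10/105)   [reduce mod 105]
10 = 2^1·5; (2/105) = +1 since 105 mod 8 = 1, so (10/105) = (+1)^1·(5/105); sign now -1
reciprocity: (5/105) = +1·(105/5) since 5 mod 4 = 1, 105 mod 4 = 1; sign now -1
(105/5) = (0/5)   [reduce mod 5]
(0/5) = 0   [gcd(a, n) > 1]; final value = 0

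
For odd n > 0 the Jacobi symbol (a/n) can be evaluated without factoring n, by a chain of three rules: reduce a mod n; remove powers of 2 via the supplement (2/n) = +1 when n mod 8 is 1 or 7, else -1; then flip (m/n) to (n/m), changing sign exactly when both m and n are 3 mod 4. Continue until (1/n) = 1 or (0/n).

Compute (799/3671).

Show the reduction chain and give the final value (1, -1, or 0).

1

reciprocity: (799/3671) = -1·(3671/799) since 799 mod 4 = 3, 3671 mod 4 = 3; sign now -1
(3671/799) = (475/799)   [reduce mod 799]
reciprocity: (475/799) = -1·(799/475) since 475 mod 4 = 3, 799 mod 4 = 3; sign now +1
(799/475) = (324/475)   [reduce mod 475]
324 = 2^2·81; (2/475) = -1 since 475 mod 8 = 3, so (324/475) = (-1)^2·(81/475); sign now +1
reciprocity: (81/475) = +1·(475/81) since 81 mod 4 = 1, 475 mod 4 = 3; sign now +1
(475/81) = (70/81)   [reduce mod 81]
70 = 2^1·35; (2/81) = +1 since 81 mod 8 = 1, so (70/81) = (+1)^1·(35/81); sign now +1
reciprocity: (35/81) = +1·(81/35) since 35 mod 4 = 3, 81 mod 4 = 1; sign now +1
(81/35) = (11/35)   [reduce mod 35]
reciprocity: (11/35) = -1·(35/11) since 11 mod 4 = 3, 35 mod 4 = 3; sign now -1
(35/11) = (2/11)   [reduce mod 11]
2 = 2^1·1; (2/11) = -1 since 11 mod 8 = 3, so (2/11) = (-1)^1·(1/11); sign now +1
(1/11) = 1; final value = sign = +1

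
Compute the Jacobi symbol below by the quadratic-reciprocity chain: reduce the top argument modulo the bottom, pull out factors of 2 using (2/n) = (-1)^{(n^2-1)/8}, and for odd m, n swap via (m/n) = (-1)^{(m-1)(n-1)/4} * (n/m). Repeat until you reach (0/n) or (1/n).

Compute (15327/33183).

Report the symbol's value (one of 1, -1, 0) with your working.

flip (15327/33183) -> (33183/15327): both odd, 15327 mod 4 = 3, 33183 mod 4 = 3, so the flip contributes -1; sign now -1
(33183/15327): 33183 mod 15327 = 2529, so (33183/15327) = (2529/15327)
flip (2529/15327) -> (15327/2529): both odd, 2529 mod 4 = 1, 15327 mod 4 = 3, so the flip contributes +1; sign now -1
(15327/2529): 15327 mod 2529 = 153, so (15327/2529) = (153/2529)
flip (153/2529) -> (2529/153): both odd, 153 mod 4 = 1, 2529 mod 4 = 1, so the flip contributes +1; sign now -1
(2529/153): 2529 mod 153 = 81, so (2529/153) = (81/153)
flip (81/153) -> (153/81): both odd, 81 mod 4 = 1, 153 mod 4 = 1, so the flip contributes +1; sign now -1
(153/81): 153 mod 81 = 72, so (153/81) = (72/81)
factor out 2^3: 72 = 2^3·9; with 81 mod 8 = 1, (2/81) = +1; sign now -1; continue with (9/81)
flip (9/81) -> (81/9): both odd, 9 mod 4 = 1, 81 mod 4 = 1, so the flip contributes +1; sign now -1
(81/9): 81 mod 9 = 0, so (81/9) = (0/9)
reached (0/9); gcd(a, n) > 1, so (0/9) = 0 and the symbol is 0

0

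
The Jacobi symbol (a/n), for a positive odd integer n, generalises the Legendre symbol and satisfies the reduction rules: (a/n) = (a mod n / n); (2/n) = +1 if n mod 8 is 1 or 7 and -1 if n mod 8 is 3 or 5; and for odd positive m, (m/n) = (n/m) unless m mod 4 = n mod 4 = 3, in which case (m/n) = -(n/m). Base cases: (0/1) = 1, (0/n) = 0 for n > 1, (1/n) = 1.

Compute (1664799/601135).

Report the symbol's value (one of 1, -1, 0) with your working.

(1664799/601135) = (462529/601135)   [reduce mod 601135]
reciprocity: (462529/601135) = +1·(601135/462529) since 462529 mod 4 = 1, 601135 mod 4 = 3; sign now +1
(601135/462529) = (138606/462529)   [reduce mod 462529]
138606 = 2^1·69303; (2/462529) = +1 since 462529 mod 8 = 1, so (138606/462529) = (+1)^1·(69303/462529); sign now +1
reciprocity: (69303/462529) = +1·(462529/69303) since 69303 mod 4 = 3, 462529 mod 4 = 1; sign now +1
(462529/69303) = (46711/69303)   [reduce mod 69303]
reciprocity: (46711/69303) = -1·(69303/46711) since 46711 mod 4 = 3, 69303 mod 4 = 3; sign now -1
(69303/46711) = (22592/46711)   [reduce mod 46711]
22592 = 2^6·353; (2/46711) = +1 since 46711 mod 8 = 7, so (22592/46711) = (+1)^6·(353/46711); sign now -1
reciprocity: (353/46711) = +1·(46711/353) since 353 mod 4 = 1, 46711 mod 4 = 3; sign now -1
(46711/353) = (115/353)   [reduce mod 353]
reciprocity: (115/353) = +1·(353/115) since 115 mod 4 = 3, 353 mod 4 = 1; sign now -1
(353/115) = (8/115)   [reduce mod 115]
8 = 2^3·1; (2/115) = -1 since 115 mod 8 = 3, so (8/115) = (-1)^3·(1/115); sign now +1
(1/115) = 1; final value = sign = +1

1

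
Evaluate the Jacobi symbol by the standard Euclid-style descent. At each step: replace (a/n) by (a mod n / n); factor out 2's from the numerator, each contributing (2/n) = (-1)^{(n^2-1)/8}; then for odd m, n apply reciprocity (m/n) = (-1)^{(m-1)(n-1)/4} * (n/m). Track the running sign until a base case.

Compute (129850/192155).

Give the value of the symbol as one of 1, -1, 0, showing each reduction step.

129850 = 2^1·64925; (2/192155) = -1 since 192155 mod 8 = 3, so (129850/192155) = (-1)^1·(64925/192155); sign now -1
reciprocity: (64925/192155) = +1·(192155/64925) since 64925 mod 4 = 1, 192155 mod 4 = 3; sign now -1
(192155/64925) = (62305/64925)   [reduce mod 64925]
reciprocity: (62305/64925) = +1·(64925/62305) since 62305 mod 4 = 1, 64925 mod 4 = 1; sign now -1
(64925/62305) = (2620/62305)   [reduce mod 62305]
2620 = 2^2·655; (2/62305) = +1 since 62305 mod 8 = 1, so (2620/62305) = (+1)^2·(655/62305); sign now -1
reciprocity: (655/62305) = +1·(62305/655) since 655 mod 4 = 3, 62305 mod 4 = 1; sign now -1
(62305/655) = (80/655)   [reduce mod 655]
80 = 2^4·5; (2/655) = +1 since 655 mod 8 = 7, so (80/655) = (+1)^4·(5/655); sign now -1
reciprocity: (5/655) = +1·(655/5) since 5 mod 4 = 1, 655 mod 4 = 3; sign now -1
(655/5) = (0/5)   [reduce mod 5]
(0/5) = 0   [gcd(a, n) > 1]; final value = 0

0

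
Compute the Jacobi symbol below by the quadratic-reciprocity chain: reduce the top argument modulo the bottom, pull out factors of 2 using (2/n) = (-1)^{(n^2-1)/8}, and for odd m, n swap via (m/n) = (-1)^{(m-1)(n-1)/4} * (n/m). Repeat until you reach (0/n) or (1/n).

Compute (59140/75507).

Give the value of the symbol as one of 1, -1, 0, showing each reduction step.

1

factor out 2^2: 59140 = 2^2·14785; with 75507 mod 8 = 3, (2/75507) = -1; sign now +1; continue with (14785/75507)
flip (14785/75507) -> (75507/14785): both odd, 14785 mod 4 = 1, 75507 mod 4 = 3, so the flip contributes +1; sign now +1
(75507/14785): 75507 mod 14785 = 1582, so (75507/14785) = (1582/14785)
factor out 2^1: 1582 = 2^1·791; with 14785 mod 8 = 1, (2/14785) = +1; sign now +1; continue with (791/14785)
flip (791/14785) -> (14785/791): both odd, 791 mod 4 = 3, 14785 mod 4 = 1, so the flip contributes +1; sign now +1
(14785/791): 14785 mod 791 = 547, so (14785/791) = (547/791)
flip (547/791) -> (791/547): both odd, 547 mod 4 = 3, 791 mod 4 = 3, so the flip contributes -1; sign now -1
(791/547): 791 mod 547 = 244, so (791/547) = (244/547)
factor out 2^2: 244 = 2^2·61; with 547 mod 8 = 3, (2/547) = -1; sign now -1; continue with (61/547)
flip (61/547) -> (547/61): both odd, 61 mod 4 = 1, 547 mod 4 = 3, so the flip contributes +1; sign now -1
(547/61): 547 mod 61 = 59, so (547/61) = (59/61)
flip (59/61) -> (61/59): both odd, 59 mod 4 = 3, 61 mod 4 = 1, so the flip contributes +1; sign now -1
(61/59): 61 mod 59 = 2, so (61/59) = (2/59)
factor out 2^1: 2 = 2^1·1; with 59 mod 8 = 3, (2/59) = -1; sign now +1; continue with (1/59)
reached (1/59) = 1, so the symbol is +1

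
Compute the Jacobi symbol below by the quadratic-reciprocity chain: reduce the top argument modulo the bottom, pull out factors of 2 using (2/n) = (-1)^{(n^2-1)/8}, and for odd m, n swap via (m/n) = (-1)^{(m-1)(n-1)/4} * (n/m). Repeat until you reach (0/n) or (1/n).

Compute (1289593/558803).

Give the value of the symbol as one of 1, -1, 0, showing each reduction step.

-1

(1289593/558803) = (171987/558803)   [reduce mod 558803]
reciprocity: (171987/558803) = -1·(558803/171987) since 171987 mod 4 = 3, 558803 mod 4 = 3; sign now -1
(558803/171987) = (42842/171987)   [reduce mod 171987]
42842 = 2^1·21421; (2/171987) = -1 since 171987 mod 8 = 3, so (42842/171987) = (-1)^1·(21421/171987); sign now +1
reciprocity: (21421/171987) = +1·(171987/21421) since 21421 mod 4 = 1, 171987 mod 4 = 3; sign now +1
(171987/21421) = (619/21421)   [reduce mod 21421]
reciprocity: (619/21421) = +1·(21421/619) since 619 mod 4 = 3, 21421 mod 4 = 1; sign now +1
(21421/619) = (375/619)   [reduce mod 619]
reciprocity: (375/619) = -1·(619/375) since 375 mod 4 = 3, 619 mod 4 = 3; sign now -1
(619/375) = (244/375)   [reduce mod 375]
244 = 2^2·61; (2/375) = +1 since 375 mod 8 = 7, so (244/375) = (+1)^2·(61/375); sign now -1
reciprocity: (61/375) = +1·(375/61) since 61 mod 4 = 1, 375 mod 4 = 3; sign now -1
(375/61) = (9/61)   [reduce mod 61]
reciprocity: (9/61) = +1·(61/9) since 9 mod 4 = 1, 61 mod 4 = 1; sign now -1
(61/9) = (7/9)   [reduce mod 9]
reciprocity: (7/9) = +1·(9/7) since 7 mod 4 = 3, 9 mod 4 = 1; sign now -1
(9/7) = (2/7)   [reduce mod 7]
2 = 2^1·1; (2/7) = +1 since 7 mod 8 = 7, so (2/7) = (+1)^1·(1/7); sign now -1
(1/7) = 1; final value = sign = -1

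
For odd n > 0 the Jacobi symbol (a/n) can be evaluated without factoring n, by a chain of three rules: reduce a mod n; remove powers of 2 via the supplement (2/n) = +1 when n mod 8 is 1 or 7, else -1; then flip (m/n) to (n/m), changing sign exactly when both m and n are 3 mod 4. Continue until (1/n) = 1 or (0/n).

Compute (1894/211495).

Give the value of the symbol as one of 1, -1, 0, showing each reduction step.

-1

factor out 2^1: 1894 = 2^1·947; with 211495 mod 8 = 7, (2/211495) = +1; sign now +1; continue with (947/211495)
flip (947/211495) -> (211495/947): both odd, 947 mod 4 = 3, 211495 mod 4 = 3, so the flip contributes -1; sign now -1
(211495/947): 211495 mod 947 = 314, so (211495/947) = (314/947)
factor out 2^1: 314 = 2^1·157; with 947 mod 8 = 3, (2/947) = -1; sign now +1; continue with (157/947)
flip (157/947) -> (947/157): both odd, 157 mod 4 = 1, 947 mod 4 = 3, so the flip contributes +1; sign now +1
(947/157): 947 mod 157 = 5, so (947/157) = (5/157)
flip (5/157) -> (157/5): both odd, 5 mod 4 = 1, 157 mod 4 = 1, so the flip contributes +1; sign now +1
(157/5): 157 mod 5 = 2, so (157/5) = (2/5)
factor out 2^1: 2 = 2^1·1; with 5 mod 8 = 5, (2/5) = -1; sign now -1; continue with (1/5)
reached (1/5) = 1, so the symbol is -1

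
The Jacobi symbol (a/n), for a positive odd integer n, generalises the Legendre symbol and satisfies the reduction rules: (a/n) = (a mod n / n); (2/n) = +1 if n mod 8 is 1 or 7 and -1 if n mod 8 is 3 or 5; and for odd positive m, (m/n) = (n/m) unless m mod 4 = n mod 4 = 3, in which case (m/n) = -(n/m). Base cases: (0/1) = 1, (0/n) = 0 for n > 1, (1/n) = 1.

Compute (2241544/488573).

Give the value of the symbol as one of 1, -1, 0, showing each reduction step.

(2241544/488573): 2241544 mod 488573 = 287252, so (2241544/488573) = (287252/488573)
factor out 2^2: 287252 = 2^2·71813; with 488573 mod 8 = 5, (2/488573) = -1; sign now +1; continue with (71813/488573)
flip (71813/488573) -> (488573/71813): both odd, 71813 mod 4 = 1, 488573 mod 4 = 1, so the flip contributes +1; sign now +1
(488573/71813): 488573 mod 71813 = 57695, so (488573/71813) = (57695/71813)
flip (57695/71813) -> (71813/57695): both odd, 57695 mod 4 = 3, 71813 mod 4 = 1, so the flip contributes +1; sign now +1
(71813/57695): 71813 mod 57695 = 14118, so (71813/57695) = (14118/57695)
factor out 2^1: 14118 = 2^1·7059; with 57695 mod 8 = 7, (2/57695) = +1; sign now +1; continue with (7059/57695)
flip (7059/57695) -> (57695/7059): both odd, 7059 mod 4 = 3, 57695 mod 4 = 3, so the flip contributes -1; sign now -1
(57695/7059): 57695 mod 7059 = 1223, so (57695/7059) = (1223/7059)
flip (1223/7059) -> (7059/1223): both odd, 1223 mod 4 = 3, 7059 mod 4 = 3, so the flip contributes -1; sign now +1
(7059/1223): 7059 mod 1223 = 944, so (7059/1223) = (944/1223)
factor out 2^4: 944 = 2^4·59; with 1223 mod 8 = 7, (2/1223) = +1; sign now +1; continue with (59/1223)
flip (59/1223) -> (1223/59): both odd, 59 mod 4 = 3, 1223 mod 4 = 3, so the flip contributes -1; sign now -1
(1223/59): 1223 mod 59 = 43, so (1223/59) = (43/59)
flip (43/59) -> (59/43): both odd, 43 mod 4 = 3, 59 mod 4 = 3, so the flip contributes -1; sign now +1
(59/43): 59 mod 43 = 16, so (59/43) = (16/43)
factor out 2^4: 16 = 2^4·1; with 43 mod 8 = 3, (2/43) = -1; sign now +1; continue with (1/43)
reached (1/43) = 1, so the symbol is +1

1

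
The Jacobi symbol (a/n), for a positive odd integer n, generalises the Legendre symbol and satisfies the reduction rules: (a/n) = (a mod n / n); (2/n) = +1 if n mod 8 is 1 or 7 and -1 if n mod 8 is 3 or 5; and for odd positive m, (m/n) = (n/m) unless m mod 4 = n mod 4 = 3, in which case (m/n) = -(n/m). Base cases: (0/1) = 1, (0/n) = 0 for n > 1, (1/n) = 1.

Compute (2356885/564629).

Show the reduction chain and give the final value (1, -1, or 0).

-1

(2356885/564629) = (98369/564629)   [reduce mod 564629]
reciprocity: (98369/564629) = +1·(564629/98369) since 98369 mod 4 = 1, 564629 mod 4 = 1; sign now +1
(564629/98369) = (72784/98369)   [reduce mod 98369]
72784 = 2^4·4549; (2/98369) = +1 since 98369 mod 8 = 1, so (72784/98369) = (+1)^4·(4549/98369); sign now +1
reciprocity: (4549/98369) = +1·(98369/4549) since 4549 mod 4 = 1, 98369 mod 4 = 1; sign now +1
(98369/4549) = (2840/4549)   [reduce mod 4549]
2840 = 2^3·355; (2/4549) = -1 since 4549 mod 8 = 5, so (2840/4549) = (-1)^3·(355/4549); sign now -1
reciprocity: (355/4549) = +1·(4549/355) since 355 mod 4 = 3, 4549 mod 4 = 1; sign now -1
(4549/355) = (289/355)   [reduce mod 355]
reciprocity: (289/355) = +1·(355/289) since 289 mod 4 = 1, 355 mod 4 = 3; sign now -1
(355/289) = (66/289)   [reduce mod 289]
66 = 2^1·33; (2/289) = +1 since 289 mod 8 = 1, so (66/289) = (+1)^1·(33/289); sign now -1
reciprocity: (33/289) = +1·(289/33) since 33 mod 4 = 1, 289 mod 4 = 1; sign now -1
(289/33) = (25/33)   [reduce mod 33]
reciprocity: (25/33) = +1·(33/25) since 25 mod 4 = 1, 33 mod 4 = 1; sign now -1
(33/25) = (8/25)   [reduce mod 25]
8 = 2^3·1; (2/25) = +1 since 25 mod 8 = 1, so (8/25) = (+1)^3·(1/25); sign now -1
(1/25) = 1; final value = sign = -1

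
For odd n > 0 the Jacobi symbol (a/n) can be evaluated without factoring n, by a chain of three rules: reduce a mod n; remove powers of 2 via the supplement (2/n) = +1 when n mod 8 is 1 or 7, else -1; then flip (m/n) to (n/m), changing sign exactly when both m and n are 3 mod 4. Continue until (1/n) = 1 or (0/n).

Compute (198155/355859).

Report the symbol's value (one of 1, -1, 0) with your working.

reciprocity: (198155/355859) = -1·(355859/198155) since 198155 mod 4 = 3, 355859 mod 4 = 3; sign now -1
(355859/198155) = (157704/198155)   [reduce mod 198155]
157704 = 2^3·19713; (2/198155) = -1 since 198155 mod 8 = 3, so (157704/198155) = (-1)^3·(19713/198155); sign now +1
reciprocity: (19713/198155) = +1·(198155/19713) since 19713 mod 4 = 1, 198155 mod 4 = 3; sign now +1
(198155/19713) = (1025/19713)   [reduce mod 19713]
reciprocity: (1025/19713) = +1·(19713/1025) since 1025 mod 4 = 1, 19713 mod 4 = 1; sign now +1
(19713/1025) = (238/1025)   [reduce mod 1025]
238 = 2^1·119; (2/1025) = +1 since 1025 mod 8 = 1, so (238/1025) = (+1)^1·(119/1025); sign now +1
reciprocity: (119/1025) = +1·(1025/119) since 119 mod 4 = 3, 1025 mod 4 = 1; sign now +1
(1025/119) = (73/119)   [reduce mod 119]
reciprocity: (73/119) = +1·(119/73) since 73 mod 4 = 1, 119 mod 4 = 3; sign now +1
(119/73) = (46/73)   [reduce mod 73]
46 = 2^1·23; (2/73) = +1 since 73 mod 8 = 1, so (46/73) = (+1)^1·(23/73); sign now +1
reciprocity: (23/73) = +1·(73/23) since 23 mod 4 = 3, 73 mod 4 = 1; sign now +1
(73/23) = (4/23)   [reduce mod 23]
4 = 2^2·1; (2/23) = +1 since 23 mod 8 = 7, so (4/23) = (+1)^2·(1/23); sign now +1
(1/23) = 1; final value = sign = +1

1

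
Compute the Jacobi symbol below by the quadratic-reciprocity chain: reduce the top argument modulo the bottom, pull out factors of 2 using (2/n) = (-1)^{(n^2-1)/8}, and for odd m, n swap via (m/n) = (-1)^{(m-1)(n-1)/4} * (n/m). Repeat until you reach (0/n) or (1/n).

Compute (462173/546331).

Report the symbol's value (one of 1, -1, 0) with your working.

0

flip (462173/546331) -> (546331/462173): both odd, 462173 mod 4 = 1, 546331 mod 4 = 3, so the flip contributes +1; sign now +1
(546331/462173): 546331 mod 462173 = 84158, so (546331/462173) = (84158/462173)
factor out 2^1: 84158 = 2^1·42079; with 462173 mod 8 = 5, (2/462173) = -1; sign now -1; continue with (42079/462173)
flip (42079/462173) -> (462173/42079): both odd, 42079 mod 4 = 3, 462173 mod 4 = 1, so the flip contributes +1; sign now -1
(462173/42079): 462173 mod 42079 = 41383, so (462173/42079) = (41383/42079)
flip (41383/42079) -> (42079/41383): both odd, 41383 mod 4 = 3, 42079 mod 4 = 3, so the flip contributes -1; sign now +1
(42079/41383): 42079 mod 41383 = 696, so (42079/41383) = (696/41383)
factor out 2^3: 696 = 2^3·87; with 41383 mod 8 = 7, (2/41383) = +1; sign now +1; continue with (87/41383)
flip (87/41383) -> (41383/87): both odd, 87 mod 4 = 3, 41383 mod 4 = 3, so the flip contributes -1; sign now -1
(41383/87): 41383 mod 87 = 58, so (41383/87) = (58/87)
factor out 2^1: 58 = 2^1·29; with 87 mod 8 = 7, (2/87) = +1; sign now -1; continue with (29/87)
flip (29/87) -> (87/29): both odd, 29 mod 4 = 1, 87 mod 4 = 3, so the flip contributes +1; sign now -1
(87/29): 87 mod 29 = 0, so (87/29) = (0/29)
reached (0/29); gcd(a, n) > 1, so (0/29) = 0 and the symbol is 0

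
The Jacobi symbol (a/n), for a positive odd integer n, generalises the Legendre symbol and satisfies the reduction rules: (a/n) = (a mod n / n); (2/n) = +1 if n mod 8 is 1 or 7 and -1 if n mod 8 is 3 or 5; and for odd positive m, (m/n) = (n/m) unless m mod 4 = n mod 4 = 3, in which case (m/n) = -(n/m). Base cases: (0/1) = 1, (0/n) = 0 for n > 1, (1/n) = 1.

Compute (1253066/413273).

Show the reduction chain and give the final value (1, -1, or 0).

-1

(1253066/413273): 1253066 mod 413273 = 13247, so (1253066/413273) = (13247/413273)
flip (13247/413273) -> (413273/13247): both odd, 13247 mod 4 = 3, 413273 mod 4 = 1, so the flip contributes +1; sign now +1
(413273/13247): 413273 mod 13247 = 2616, so (413273/13247) = (2616/13247)
factor out 2^3: 2616 = 2^3·327; with 13247 mod 8 = 7, (2/13247) = +1; sign now +1; continue with (327/13247)
flip (327/13247) -> (13247/327): both odd, 327 mod 4 = 3, 13247 mod 4 = 3, so the flip contributes -1; sign now -1
(13247/327): 13247 mod 327 = 167, so (13247/327) = (167/327)
flip (167/327) -> (327/167): both odd, 167 mod 4 = 3, 327 mod 4 = 3, so the flip contributes -1; sign now +1
(327/167): 327 mod 167 = 160, so (327/167) = (160/167)
factor out 2^5: 160 = 2^5·5; with 167 mod 8 = 7, (2/167) = +1; sign now +1; continue with (5/167)
flip (5/167) -> (167/5): both odd, 5 mod 4 = 1, 167 mod 4 = 3, so the flip contributes +1; sign now +1
(167/5): 167 mod 5 = 2, so (167/5) = (2/5)
factor out 2^1: 2 = 2^1·1; with 5 mod 8 = 5, (2/5) = -1; sign now -1; continue with (1/5)
reached (1/5) = 1, so the symbol is -1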